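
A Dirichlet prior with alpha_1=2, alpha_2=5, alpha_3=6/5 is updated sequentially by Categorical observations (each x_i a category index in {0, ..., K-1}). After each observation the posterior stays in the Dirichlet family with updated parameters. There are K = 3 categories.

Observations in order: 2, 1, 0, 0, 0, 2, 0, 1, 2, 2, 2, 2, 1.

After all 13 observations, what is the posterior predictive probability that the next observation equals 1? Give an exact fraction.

20/53

obs 1: x=2 → posterior Dirichlet(2, 5, 11/5)
obs 2: x=1 → posterior Dirichlet(2, 6, 11/5)
obs 3: x=0 → posterior Dirichlet(3, 6, 11/5)
obs 4: x=0 → posterior Dirichlet(4, 6, 11/5)
obs 5: x=0 → posterior Dirichlet(5, 6, 11/5)
obs 6: x=2 → posterior Dirichlet(5, 6, 16/5)
obs 7: x=0 → posterior Dirichlet(6, 6, 16/5)
obs 8: x=1 → posterior Dirichlet(6, 7, 16/5)
obs 9: x=2 → posterior Dirichlet(6, 7, 21/5)
obs 10: x=2 → posterior Dirichlet(6, 7, 26/5)
obs 11: x=2 → posterior Dirichlet(6, 7, 31/5)
obs 12: x=2 → posterior Dirichlet(6, 7, 36/5)
obs 13: x=1 → posterior Dirichlet(6, 8, 36/5)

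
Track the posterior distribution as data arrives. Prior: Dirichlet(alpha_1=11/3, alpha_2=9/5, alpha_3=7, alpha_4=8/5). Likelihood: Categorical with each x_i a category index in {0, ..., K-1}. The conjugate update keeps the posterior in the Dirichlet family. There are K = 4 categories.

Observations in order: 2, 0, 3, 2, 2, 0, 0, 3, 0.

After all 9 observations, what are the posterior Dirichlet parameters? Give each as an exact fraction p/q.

alpha_1=23/3, alpha_2=9/5, alpha_3=10, alpha_4=18/5

obs 1: x=2 → posterior Dirichlet(11/3, 9/5, 8, 8/5)
obs 2: x=0 → posterior Dirichlet(14/3, 9/5, 8, 8/5)
obs 3: x=3 → posterior Dirichlet(14/3, 9/5, 8, 13/5)
obs 4: x=2 → posterior Dirichlet(14/3, 9/5, 9, 13/5)
obs 5: x=2 → posterior Dirichlet(14/3, 9/5, 10, 13/5)
obs 6: x=0 → posterior Dirichlet(17/3, 9/5, 10, 13/5)
obs 7: x=0 → posterior Dirichlet(20/3, 9/5, 10, 13/5)
obs 8: x=3 → posterior Dirichlet(20/3, 9/5, 10, 18/5)
obs 9: x=0 → posterior Dirichlet(23/3, 9/5, 10, 18/5)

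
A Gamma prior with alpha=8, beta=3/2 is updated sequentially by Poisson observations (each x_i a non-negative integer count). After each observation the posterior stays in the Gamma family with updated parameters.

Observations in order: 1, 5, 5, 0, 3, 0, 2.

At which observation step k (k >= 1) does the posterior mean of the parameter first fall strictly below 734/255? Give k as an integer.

k = 7

obs 1: x=1 → posterior Gamma(9, 5/2)
obs 2: x=5 → posterior Gamma(14, 7/2)
obs 3: x=5 → posterior Gamma(19, 9/2)
obs 4: x=0 → posterior Gamma(19, 11/2)
obs 5: x=3 → posterior Gamma(22, 13/2)
obs 6: x=0 → posterior Gamma(22, 15/2)
obs 7: x=2 → posterior Gamma(24, 17/2)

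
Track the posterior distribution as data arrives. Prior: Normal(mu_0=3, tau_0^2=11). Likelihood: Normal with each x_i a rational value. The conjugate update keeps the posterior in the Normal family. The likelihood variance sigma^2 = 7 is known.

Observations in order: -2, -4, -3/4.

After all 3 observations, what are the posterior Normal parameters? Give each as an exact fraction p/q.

obs 1: x=-2 → posterior Normal(-1/18, 77/18)
obs 2: x=-4 → posterior Normal(-45/29, 77/29)
obs 3: x=-3/4 → posterior Normal(-213/160, 77/40)

mu_0=-213/160, tau_0^2=77/40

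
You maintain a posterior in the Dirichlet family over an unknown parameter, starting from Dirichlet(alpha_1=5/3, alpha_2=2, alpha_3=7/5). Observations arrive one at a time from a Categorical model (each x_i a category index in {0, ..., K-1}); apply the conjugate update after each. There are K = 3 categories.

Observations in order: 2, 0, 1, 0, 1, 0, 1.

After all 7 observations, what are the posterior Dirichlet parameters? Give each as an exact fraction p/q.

obs 1: x=2 → posterior Dirichlet(5/3, 2, 12/5)
obs 2: x=0 → posterior Dirichlet(8/3, 2, 12/5)
obs 3: x=1 → posterior Dirichlet(8/3, 3, 12/5)
obs 4: x=0 → posterior Dirichlet(11/3, 3, 12/5)
obs 5: x=1 → posterior Dirichlet(11/3, 4, 12/5)
obs 6: x=0 → posterior Dirichlet(14/3, 4, 12/5)
obs 7: x=1 → posterior Dirichlet(14/3, 5, 12/5)

alpha_1=14/3, alpha_2=5, alpha_3=12/5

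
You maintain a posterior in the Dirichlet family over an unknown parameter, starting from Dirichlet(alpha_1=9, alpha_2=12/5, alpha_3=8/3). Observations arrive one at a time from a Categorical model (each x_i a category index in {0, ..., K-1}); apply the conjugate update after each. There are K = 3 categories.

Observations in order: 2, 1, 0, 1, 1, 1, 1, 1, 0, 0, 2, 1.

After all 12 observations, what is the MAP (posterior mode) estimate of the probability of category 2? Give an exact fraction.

55/346

obs 1: x=2 → posterior Dirichlet(9, 12/5, 11/3)
obs 2: x=1 → posterior Dirichlet(9, 17/5, 11/3)
obs 3: x=0 → posterior Dirichlet(10, 17/5, 11/3)
obs 4: x=1 → posterior Dirichlet(10, 22/5, 11/3)
obs 5: x=1 → posterior Dirichlet(10, 27/5, 11/3)
obs 6: x=1 → posterior Dirichlet(10, 32/5, 11/3)
obs 7: x=1 → posterior Dirichlet(10, 37/5, 11/3)
obs 8: x=1 → posterior Dirichlet(10, 42/5, 11/3)
obs 9: x=0 → posterior Dirichlet(11, 42/5, 11/3)
obs 10: x=0 → posterior Dirichlet(12, 42/5, 11/3)
obs 11: x=2 → posterior Dirichlet(12, 42/5, 14/3)
obs 12: x=1 → posterior Dirichlet(12, 47/5, 14/3)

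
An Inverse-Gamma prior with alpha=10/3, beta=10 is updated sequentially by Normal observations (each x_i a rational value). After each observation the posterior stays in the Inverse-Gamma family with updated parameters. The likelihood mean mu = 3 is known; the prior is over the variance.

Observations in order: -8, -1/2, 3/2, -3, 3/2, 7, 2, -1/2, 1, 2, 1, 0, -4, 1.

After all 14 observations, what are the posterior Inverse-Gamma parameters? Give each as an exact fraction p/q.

alpha=31/3, beta=147

obs 1: x=-8 → posterior Inverse-Gamma(23/6, 141/2)
obs 2: x=-1/2 → posterior Inverse-Gamma(13/3, 613/8)
obs 3: x=3/2 → posterior Inverse-Gamma(29/6, 311/4)
obs 4: x=-3 → posterior Inverse-Gamma(16/3, 383/4)
obs 5: x=3/2 → posterior Inverse-Gamma(35/6, 775/8)
obs 6: x=7 → posterior Inverse-Gamma(19/3, 839/8)
obs 7: x=2 → posterior Inverse-Gamma(41/6, 843/8)
obs 8: x=-1/2 → posterior Inverse-Gamma(22/3, 223/2)
obs 9: x=1 → posterior Inverse-Gamma(47/6, 227/2)
obs 10: x=2 → posterior Inverse-Gamma(25/3, 114)
obs 11: x=1 → posterior Inverse-Gamma(53/6, 116)
obs 12: x=0 → posterior Inverse-Gamma(28/3, 241/2)
obs 13: x=-4 → posterior Inverse-Gamma(59/6, 145)
obs 14: x=1 → posterior Inverse-Gamma(31/3, 147)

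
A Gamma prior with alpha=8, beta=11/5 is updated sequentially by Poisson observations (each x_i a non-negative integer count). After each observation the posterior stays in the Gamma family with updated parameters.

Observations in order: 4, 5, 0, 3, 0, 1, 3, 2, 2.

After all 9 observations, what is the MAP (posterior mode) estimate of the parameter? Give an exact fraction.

obs 1: x=4 → posterior Gamma(12, 16/5)
obs 2: x=5 → posterior Gamma(17, 21/5)
obs 3: x=0 → posterior Gamma(17, 26/5)
obs 4: x=3 → posterior Gamma(20, 31/5)
obs 5: x=0 → posterior Gamma(20, 36/5)
obs 6: x=1 → posterior Gamma(21, 41/5)
obs 7: x=3 → posterior Gamma(24, 46/5)
obs 8: x=2 → posterior Gamma(26, 51/5)
obs 9: x=2 → posterior Gamma(28, 56/5)

135/56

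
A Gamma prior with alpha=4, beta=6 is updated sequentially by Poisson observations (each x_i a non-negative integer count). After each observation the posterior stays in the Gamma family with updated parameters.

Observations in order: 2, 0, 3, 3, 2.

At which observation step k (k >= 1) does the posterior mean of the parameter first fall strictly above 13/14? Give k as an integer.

k = 3

obs 1: x=2 → posterior Gamma(6, 7)
obs 2: x=0 → posterior Gamma(6, 8)
obs 3: x=3 → posterior Gamma(9, 9)
obs 4: x=3 → posterior Gamma(12, 10)
obs 5: x=2 → posterior Gamma(14, 11)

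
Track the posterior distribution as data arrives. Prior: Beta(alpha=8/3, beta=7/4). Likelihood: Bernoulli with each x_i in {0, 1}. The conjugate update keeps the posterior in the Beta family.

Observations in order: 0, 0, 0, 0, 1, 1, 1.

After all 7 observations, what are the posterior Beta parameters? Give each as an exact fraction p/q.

alpha=17/3, beta=23/4

obs 1: x=0 → posterior Beta(8/3, 11/4)
obs 2: x=0 → posterior Beta(8/3, 15/4)
obs 3: x=0 → posterior Beta(8/3, 19/4)
obs 4: x=0 → posterior Beta(8/3, 23/4)
obs 5: x=1 → posterior Beta(11/3, 23/4)
obs 6: x=1 → posterior Beta(14/3, 23/4)
obs 7: x=1 → posterior Beta(17/3, 23/4)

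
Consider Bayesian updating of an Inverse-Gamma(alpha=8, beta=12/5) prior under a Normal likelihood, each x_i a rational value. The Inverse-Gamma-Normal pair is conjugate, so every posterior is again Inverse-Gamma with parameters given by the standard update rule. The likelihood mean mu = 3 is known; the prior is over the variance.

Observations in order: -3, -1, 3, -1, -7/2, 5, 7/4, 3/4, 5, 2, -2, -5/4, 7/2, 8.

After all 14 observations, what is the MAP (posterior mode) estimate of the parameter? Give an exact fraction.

obs 1: x=-3 → posterior Inverse-Gamma(17/2, 102/5)
obs 2: x=-1 → posterior Inverse-Gamma(9, 142/5)
obs 3: x=3 → posterior Inverse-Gamma(19/2, 142/5)
obs 4: x=-1 → posterior Inverse-Gamma(10, 182/5)
obs 5: x=-7/2 → posterior Inverse-Gamma(21/2, 2301/40)
obs 6: x=5 → posterior Inverse-Gamma(11, 2381/40)
obs 7: x=7/4 → posterior Inverse-Gamma(23/2, 9649/160)
obs 8: x=3/4 → posterior Inverse-Gamma(12, 5027/80)
obs 9: x=5 → posterior Inverse-Gamma(25/2, 5187/80)
obs 10: x=2 → posterior Inverse-Gamma(13, 5227/80)
obs 11: x=-2 → posterior Inverse-Gamma(27/2, 6227/80)
obs 12: x=-5/4 → posterior Inverse-Gamma(14, 13899/160)
obs 13: x=7/2 → posterior Inverse-Gamma(29/2, 13919/160)
obs 14: x=8 → posterior Inverse-Gamma(15, 15919/160)

15919/2560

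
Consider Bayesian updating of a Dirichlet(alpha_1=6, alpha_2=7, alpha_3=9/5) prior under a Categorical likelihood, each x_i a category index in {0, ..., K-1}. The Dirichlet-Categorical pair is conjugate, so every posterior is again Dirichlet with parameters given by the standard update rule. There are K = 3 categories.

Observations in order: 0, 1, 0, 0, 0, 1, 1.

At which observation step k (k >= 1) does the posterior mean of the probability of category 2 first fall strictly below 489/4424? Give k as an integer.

obs 1: x=0 → posterior Dirichlet(7, 7, 9/5)
obs 2: x=1 → posterior Dirichlet(7, 8, 9/5)
obs 3: x=0 → posterior Dirichlet(8, 8, 9/5)
obs 4: x=0 → posterior Dirichlet(9, 8, 9/5)
obs 5: x=0 → posterior Dirichlet(10, 8, 9/5)
obs 6: x=1 → posterior Dirichlet(10, 9, 9/5)
obs 7: x=1 → posterior Dirichlet(10, 10, 9/5)

k = 2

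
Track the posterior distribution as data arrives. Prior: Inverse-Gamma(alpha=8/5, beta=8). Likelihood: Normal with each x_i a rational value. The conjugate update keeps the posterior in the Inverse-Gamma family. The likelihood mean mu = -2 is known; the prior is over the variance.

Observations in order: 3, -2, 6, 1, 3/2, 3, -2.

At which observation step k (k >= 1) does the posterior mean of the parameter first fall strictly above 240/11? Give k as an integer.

obs 1: x=3 → posterior Inverse-Gamma(21/10, 41/2)
obs 2: x=-2 → posterior Inverse-Gamma(13/5, 41/2)
obs 3: x=6 → posterior Inverse-Gamma(31/10, 105/2)
obs 4: x=1 → posterior Inverse-Gamma(18/5, 57)
obs 5: x=3/2 → posterior Inverse-Gamma(41/10, 505/8)
obs 6: x=3 → posterior Inverse-Gamma(23/5, 605/8)
obs 7: x=-2 → posterior Inverse-Gamma(51/10, 605/8)

k = 3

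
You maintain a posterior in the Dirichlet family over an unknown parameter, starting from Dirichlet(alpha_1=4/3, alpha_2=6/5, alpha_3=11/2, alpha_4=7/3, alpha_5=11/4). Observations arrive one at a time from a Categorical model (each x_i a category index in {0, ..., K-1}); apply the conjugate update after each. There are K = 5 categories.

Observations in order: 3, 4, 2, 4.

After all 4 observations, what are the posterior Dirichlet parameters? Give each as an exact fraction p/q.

obs 1: x=3 → posterior Dirichlet(4/3, 6/5, 11/2, 10/3, 11/4)
obs 2: x=4 → posterior Dirichlet(4/3, 6/5, 11/2, 10/3, 15/4)
obs 3: x=2 → posterior Dirichlet(4/3, 6/5, 13/2, 10/3, 15/4)
obs 4: x=4 → posterior Dirichlet(4/3, 6/5, 13/2, 10/3, 19/4)

alpha_1=4/3, alpha_2=6/5, alpha_3=13/2, alpha_4=10/3, alpha_5=19/4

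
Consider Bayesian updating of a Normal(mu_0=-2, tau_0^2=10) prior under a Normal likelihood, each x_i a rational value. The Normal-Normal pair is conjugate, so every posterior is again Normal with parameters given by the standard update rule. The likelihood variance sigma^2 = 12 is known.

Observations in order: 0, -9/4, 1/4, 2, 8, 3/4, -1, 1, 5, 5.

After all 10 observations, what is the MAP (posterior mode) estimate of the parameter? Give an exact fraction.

obs 1: x=0 → posterior Normal(-12/11, 60/11)
obs 2: x=-9/4 → posterior Normal(-93/64, 15/4)
obs 3: x=1/4 → posterior Normal(-22/21, 20/7)
obs 4: x=2 → posterior Normal(-6/13, 30/13)
obs 5: x=8 → posterior Normal(28/31, 60/31)
obs 6: x=3/4 → posterior Normal(127/144, 5/3)
obs 7: x=-1 → posterior Normal(107/164, 60/41)
obs 8: x=1 → posterior Normal(127/184, 30/23)
obs 9: x=5 → posterior Normal(227/204, 20/17)
obs 10: x=5 → posterior Normal(327/224, 15/14)

327/224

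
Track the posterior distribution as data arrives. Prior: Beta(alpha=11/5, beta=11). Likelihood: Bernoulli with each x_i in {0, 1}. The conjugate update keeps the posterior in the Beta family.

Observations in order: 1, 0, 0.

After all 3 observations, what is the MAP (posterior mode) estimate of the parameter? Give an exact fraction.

obs 1: x=1 → posterior Beta(16/5, 11)
obs 2: x=0 → posterior Beta(16/5, 12)
obs 3: x=0 → posterior Beta(16/5, 13)

11/71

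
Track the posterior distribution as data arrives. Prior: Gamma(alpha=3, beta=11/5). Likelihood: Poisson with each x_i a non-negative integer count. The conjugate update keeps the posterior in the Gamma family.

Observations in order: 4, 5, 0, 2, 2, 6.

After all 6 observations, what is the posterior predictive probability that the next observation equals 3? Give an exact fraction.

416435309330897425930065610448029411375/2014317700433584227258899395009224638464

obs 1: x=4 → posterior Gamma(7, 16/5)
obs 2: x=5 → posterior Gamma(12, 21/5)
obs 3: x=0 → posterior Gamma(12, 26/5)
obs 4: x=2 → posterior Gamma(14, 31/5)
obs 5: x=2 → posterior Gamma(16, 36/5)
obs 6: x=6 → posterior Gamma(22, 41/5)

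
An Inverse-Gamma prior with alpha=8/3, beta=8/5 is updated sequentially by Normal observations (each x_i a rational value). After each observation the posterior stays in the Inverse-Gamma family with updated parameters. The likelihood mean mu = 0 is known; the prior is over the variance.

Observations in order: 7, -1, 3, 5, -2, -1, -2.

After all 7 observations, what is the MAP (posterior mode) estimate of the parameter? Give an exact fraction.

obs 1: x=7 → posterior Inverse-Gamma(19/6, 261/10)
obs 2: x=-1 → posterior Inverse-Gamma(11/3, 133/5)
obs 3: x=3 → posterior Inverse-Gamma(25/6, 311/10)
obs 4: x=5 → posterior Inverse-Gamma(14/3, 218/5)
obs 5: x=-2 → posterior Inverse-Gamma(31/6, 228/5)
obs 6: x=-1 → posterior Inverse-Gamma(17/3, 461/10)
obs 7: x=-2 → posterior Inverse-Gamma(37/6, 481/10)

1443/215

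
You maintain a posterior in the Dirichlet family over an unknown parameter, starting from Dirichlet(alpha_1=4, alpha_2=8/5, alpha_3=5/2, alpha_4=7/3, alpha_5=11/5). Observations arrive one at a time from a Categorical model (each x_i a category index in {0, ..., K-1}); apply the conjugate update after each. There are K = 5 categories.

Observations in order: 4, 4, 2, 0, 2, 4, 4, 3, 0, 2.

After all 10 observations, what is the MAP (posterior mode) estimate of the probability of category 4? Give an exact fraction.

obs 1: x=4 → posterior Dirichlet(4, 8/5, 5/2, 7/3, 16/5)
obs 2: x=4 → posterior Dirichlet(4, 8/5, 5/2, 7/3, 21/5)
obs 3: x=2 → posterior Dirichlet(4, 8/5, 7/2, 7/3, 21/5)
obs 4: x=0 → posterior Dirichlet(5, 8/5, 7/2, 7/3, 21/5)
obs 5: x=2 → posterior Dirichlet(5, 8/5, 9/2, 7/3, 21/5)
obs 6: x=4 → posterior Dirichlet(5, 8/5, 9/2, 7/3, 26/5)
obs 7: x=4 → posterior Dirichlet(5, 8/5, 9/2, 7/3, 31/5)
obs 8: x=3 → posterior Dirichlet(5, 8/5, 9/2, 10/3, 31/5)
obs 9: x=0 → posterior Dirichlet(6, 8/5, 9/2, 10/3, 31/5)
obs 10: x=2 → posterior Dirichlet(6, 8/5, 11/2, 10/3, 31/5)

156/529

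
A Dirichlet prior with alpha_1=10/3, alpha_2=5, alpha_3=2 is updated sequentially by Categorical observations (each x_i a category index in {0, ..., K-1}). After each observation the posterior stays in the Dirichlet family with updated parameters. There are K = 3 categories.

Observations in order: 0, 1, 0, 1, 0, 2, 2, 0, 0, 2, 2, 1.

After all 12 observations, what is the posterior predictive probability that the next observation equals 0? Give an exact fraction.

25/67

obs 1: x=0 → posterior Dirichlet(13/3, 5, 2)
obs 2: x=1 → posterior Dirichlet(13/3, 6, 2)
obs 3: x=0 → posterior Dirichlet(16/3, 6, 2)
obs 4: x=1 → posterior Dirichlet(16/3, 7, 2)
obs 5: x=0 → posterior Dirichlet(19/3, 7, 2)
obs 6: x=2 → posterior Dirichlet(19/3, 7, 3)
obs 7: x=2 → posterior Dirichlet(19/3, 7, 4)
obs 8: x=0 → posterior Dirichlet(22/3, 7, 4)
obs 9: x=0 → posterior Dirichlet(25/3, 7, 4)
obs 10: x=2 → posterior Dirichlet(25/3, 7, 5)
obs 11: x=2 → posterior Dirichlet(25/3, 7, 6)
obs 12: x=1 → posterior Dirichlet(25/3, 8, 6)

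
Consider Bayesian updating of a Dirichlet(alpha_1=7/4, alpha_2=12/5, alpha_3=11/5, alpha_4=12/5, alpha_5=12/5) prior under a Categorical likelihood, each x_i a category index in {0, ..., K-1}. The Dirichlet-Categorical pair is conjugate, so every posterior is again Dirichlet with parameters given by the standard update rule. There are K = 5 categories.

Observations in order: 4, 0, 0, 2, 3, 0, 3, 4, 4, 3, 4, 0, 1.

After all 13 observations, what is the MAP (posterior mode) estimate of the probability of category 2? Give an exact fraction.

44/383

obs 1: x=4 → posterior Dirichlet(7/4, 12/5, 11/5, 12/5, 17/5)
obs 2: x=0 → posterior Dirichlet(11/4, 12/5, 11/5, 12/5, 17/5)
obs 3: x=0 → posterior Dirichlet(15/4, 12/5, 11/5, 12/5, 17/5)
obs 4: x=2 → posterior Dirichlet(15/4, 12/5, 16/5, 12/5, 17/5)
obs 5: x=3 → posterior Dirichlet(15/4, 12/5, 16/5, 17/5, 17/5)
obs 6: x=0 → posterior Dirichlet(19/4, 12/5, 16/5, 17/5, 17/5)
obs 7: x=3 → posterior Dirichlet(19/4, 12/5, 16/5, 22/5, 17/5)
obs 8: x=4 → posterior Dirichlet(19/4, 12/5, 16/5, 22/5, 22/5)
obs 9: x=4 → posterior Dirichlet(19/4, 12/5, 16/5, 22/5, 27/5)
obs 10: x=3 → posterior Dirichlet(19/4, 12/5, 16/5, 27/5, 27/5)
obs 11: x=4 → posterior Dirichlet(19/4, 12/5, 16/5, 27/5, 32/5)
obs 12: x=0 → posterior Dirichlet(23/4, 12/5, 16/5, 27/5, 32/5)
obs 13: x=1 → posterior Dirichlet(23/4, 17/5, 16/5, 27/5, 32/5)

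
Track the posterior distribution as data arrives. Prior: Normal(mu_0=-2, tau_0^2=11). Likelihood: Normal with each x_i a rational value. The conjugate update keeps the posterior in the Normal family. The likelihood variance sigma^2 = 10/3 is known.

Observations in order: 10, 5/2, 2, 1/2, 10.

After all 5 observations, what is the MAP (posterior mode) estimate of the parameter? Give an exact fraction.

23/5

obs 1: x=10 → posterior Normal(310/43, 110/43)
obs 2: x=5/2 → posterior Normal(785/152, 55/38)
obs 3: x=2 → posterior Normal(917/218, 110/109)
obs 4: x=1/2 → posterior Normal(475/142, 55/71)
obs 5: x=10 → posterior Normal(23/5, 22/35)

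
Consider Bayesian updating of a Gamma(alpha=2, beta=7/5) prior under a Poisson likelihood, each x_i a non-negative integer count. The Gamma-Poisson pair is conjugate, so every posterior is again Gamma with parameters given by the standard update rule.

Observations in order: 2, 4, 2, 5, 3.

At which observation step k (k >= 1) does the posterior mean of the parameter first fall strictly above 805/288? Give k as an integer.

k = 5

obs 1: x=2 → posterior Gamma(4, 12/5)
obs 2: x=4 → posterior Gamma(8, 17/5)
obs 3: x=2 → posterior Gamma(10, 22/5)
obs 4: x=5 → posterior Gamma(15, 27/5)
obs 5: x=3 → posterior Gamma(18, 32/5)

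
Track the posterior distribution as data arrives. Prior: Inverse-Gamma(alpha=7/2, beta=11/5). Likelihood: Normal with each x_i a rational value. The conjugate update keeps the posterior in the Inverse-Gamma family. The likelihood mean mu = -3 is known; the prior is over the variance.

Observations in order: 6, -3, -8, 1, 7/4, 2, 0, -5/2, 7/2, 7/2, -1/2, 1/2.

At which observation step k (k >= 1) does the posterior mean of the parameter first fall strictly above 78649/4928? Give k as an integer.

obs 1: x=6 → posterior Inverse-Gamma(4, 427/10)
obs 2: x=-3 → posterior Inverse-Gamma(9/2, 427/10)
obs 3: x=-8 → posterior Inverse-Gamma(5, 276/5)
obs 4: x=1 → posterior Inverse-Gamma(11/2, 316/5)
obs 5: x=7/4 → posterior Inverse-Gamma(6, 11917/160)
obs 6: x=2 → posterior Inverse-Gamma(13/2, 13917/160)
obs 7: x=0 → posterior Inverse-Gamma(7, 14637/160)
obs 8: x=-5/2 → posterior Inverse-Gamma(15/2, 14657/160)
obs 9: x=7/2 → posterior Inverse-Gamma(8, 18037/160)
obs 10: x=7/2 → posterior Inverse-Gamma(17/2, 21417/160)
obs 11: x=-1/2 → posterior Inverse-Gamma(9, 21917/160)
obs 12: x=1/2 → posterior Inverse-Gamma(19/2, 22897/160)

k = 9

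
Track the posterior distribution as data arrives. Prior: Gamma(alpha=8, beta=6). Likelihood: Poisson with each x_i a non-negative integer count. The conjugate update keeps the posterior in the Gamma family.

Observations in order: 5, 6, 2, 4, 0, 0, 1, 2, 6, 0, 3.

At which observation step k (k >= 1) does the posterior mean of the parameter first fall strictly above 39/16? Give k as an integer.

obs 1: x=5 → posterior Gamma(13, 7)
obs 2: x=6 → posterior Gamma(19, 8)
obs 3: x=2 → posterior Gamma(21, 9)
obs 4: x=4 → posterior Gamma(25, 10)
obs 5: x=0 → posterior Gamma(25, 11)
obs 6: x=0 → posterior Gamma(25, 12)
obs 7: x=1 → posterior Gamma(26, 13)
obs 8: x=2 → posterior Gamma(28, 14)
obs 9: x=6 → posterior Gamma(34, 15)
obs 10: x=0 → posterior Gamma(34, 16)
obs 11: x=3 → posterior Gamma(37, 17)

k = 4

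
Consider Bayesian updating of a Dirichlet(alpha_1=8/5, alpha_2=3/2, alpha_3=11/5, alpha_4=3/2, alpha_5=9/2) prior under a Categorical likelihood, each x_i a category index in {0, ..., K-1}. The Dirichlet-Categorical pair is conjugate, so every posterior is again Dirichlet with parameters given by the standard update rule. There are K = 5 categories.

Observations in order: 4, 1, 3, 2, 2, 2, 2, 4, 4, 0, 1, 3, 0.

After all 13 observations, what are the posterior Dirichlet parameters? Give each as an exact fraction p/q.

alpha_1=18/5, alpha_2=7/2, alpha_3=31/5, alpha_4=7/2, alpha_5=15/2

obs 1: x=4 → posterior Dirichlet(8/5, 3/2, 11/5, 3/2, 11/2)
obs 2: x=1 → posterior Dirichlet(8/5, 5/2, 11/5, 3/2, 11/2)
obs 3: x=3 → posterior Dirichlet(8/5, 5/2, 11/5, 5/2, 11/2)
obs 4: x=2 → posterior Dirichlet(8/5, 5/2, 16/5, 5/2, 11/2)
obs 5: x=2 → posterior Dirichlet(8/5, 5/2, 21/5, 5/2, 11/2)
obs 6: x=2 → posterior Dirichlet(8/5, 5/2, 26/5, 5/2, 11/2)
obs 7: x=2 → posterior Dirichlet(8/5, 5/2, 31/5, 5/2, 11/2)
obs 8: x=4 → posterior Dirichlet(8/5, 5/2, 31/5, 5/2, 13/2)
obs 9: x=4 → posterior Dirichlet(8/5, 5/2, 31/5, 5/2, 15/2)
obs 10: x=0 → posterior Dirichlet(13/5, 5/2, 31/5, 5/2, 15/2)
obs 11: x=1 → posterior Dirichlet(13/5, 7/2, 31/5, 5/2, 15/2)
obs 12: x=3 → posterior Dirichlet(13/5, 7/2, 31/5, 7/2, 15/2)
obs 13: x=0 → posterior Dirichlet(18/5, 7/2, 31/5, 7/2, 15/2)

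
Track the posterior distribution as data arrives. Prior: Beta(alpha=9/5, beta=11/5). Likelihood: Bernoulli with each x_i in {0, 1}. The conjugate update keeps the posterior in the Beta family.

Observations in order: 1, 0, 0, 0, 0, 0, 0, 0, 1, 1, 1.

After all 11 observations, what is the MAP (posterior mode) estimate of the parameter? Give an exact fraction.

obs 1: x=1 → posterior Beta(14/5, 11/5)
obs 2: x=0 → posterior Beta(14/5, 16/5)
obs 3: x=0 → posterior Beta(14/5, 21/5)
obs 4: x=0 → posterior Beta(14/5, 26/5)
obs 5: x=0 → posterior Beta(14/5, 31/5)
obs 6: x=0 → posterior Beta(14/5, 36/5)
obs 7: x=0 → posterior Beta(14/5, 41/5)
obs 8: x=0 → posterior Beta(14/5, 46/5)
obs 9: x=1 → posterior Beta(19/5, 46/5)
obs 10: x=1 → posterior Beta(24/5, 46/5)
obs 11: x=1 → posterior Beta(29/5, 46/5)

24/65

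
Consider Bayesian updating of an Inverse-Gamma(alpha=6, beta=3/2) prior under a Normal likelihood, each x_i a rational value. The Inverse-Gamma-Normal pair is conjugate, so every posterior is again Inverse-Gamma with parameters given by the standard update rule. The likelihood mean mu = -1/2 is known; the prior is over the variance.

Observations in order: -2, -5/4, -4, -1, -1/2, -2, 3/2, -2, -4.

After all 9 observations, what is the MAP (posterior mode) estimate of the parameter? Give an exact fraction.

625/368

obs 1: x=-2 → posterior Inverse-Gamma(13/2, 21/8)
obs 2: x=-5/4 → posterior Inverse-Gamma(7, 93/32)
obs 3: x=-4 → posterior Inverse-Gamma(15/2, 289/32)
obs 4: x=-1 → posterior Inverse-Gamma(8, 293/32)
obs 5: x=-1/2 → posterior Inverse-Gamma(17/2, 293/32)
obs 6: x=-2 → posterior Inverse-Gamma(9, 329/32)
obs 7: x=3/2 → posterior Inverse-Gamma(19/2, 393/32)
obs 8: x=-2 → posterior Inverse-Gamma(10, 429/32)
obs 9: x=-4 → posterior Inverse-Gamma(21/2, 625/32)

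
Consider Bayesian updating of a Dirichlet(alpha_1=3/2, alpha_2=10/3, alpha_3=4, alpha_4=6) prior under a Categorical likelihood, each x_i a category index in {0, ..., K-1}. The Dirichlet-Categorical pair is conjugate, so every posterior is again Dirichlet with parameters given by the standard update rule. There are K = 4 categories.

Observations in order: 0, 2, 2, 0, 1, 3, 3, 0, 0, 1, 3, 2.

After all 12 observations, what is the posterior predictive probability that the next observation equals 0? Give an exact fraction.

33/161

obs 1: x=0 → posterior Dirichlet(5/2, 10/3, 4, 6)
obs 2: x=2 → posterior Dirichlet(5/2, 10/3, 5, 6)
obs 3: x=2 → posterior Dirichlet(5/2, 10/3, 6, 6)
obs 4: x=0 → posterior Dirichlet(7/2, 10/3, 6, 6)
obs 5: x=1 → posterior Dirichlet(7/2, 13/3, 6, 6)
obs 6: x=3 → posterior Dirichlet(7/2, 13/3, 6, 7)
obs 7: x=3 → posterior Dirichlet(7/2, 13/3, 6, 8)
obs 8: x=0 → posterior Dirichlet(9/2, 13/3, 6, 8)
obs 9: x=0 → posterior Dirichlet(11/2, 13/3, 6, 8)
obs 10: x=1 → posterior Dirichlet(11/2, 16/3, 6, 8)
obs 11: x=3 → posterior Dirichlet(11/2, 16/3, 6, 9)
obs 12: x=2 → posterior Dirichlet(11/2, 16/3, 7, 9)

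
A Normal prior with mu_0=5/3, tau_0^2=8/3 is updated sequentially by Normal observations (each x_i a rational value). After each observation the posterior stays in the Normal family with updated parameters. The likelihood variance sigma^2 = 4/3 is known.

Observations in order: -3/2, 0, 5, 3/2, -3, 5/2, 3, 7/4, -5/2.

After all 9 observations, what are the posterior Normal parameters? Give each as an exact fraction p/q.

mu_0=91/114, tau_0^2=8/57

obs 1: x=-3/2 → posterior Normal(-4/9, 8/9)
obs 2: x=0 → posterior Normal(-4/15, 8/15)
obs 3: x=5 → posterior Normal(26/21, 8/21)
obs 4: x=3/2 → posterior Normal(35/27, 8/27)
obs 5: x=-3 → posterior Normal(17/33, 8/33)
obs 6: x=5/2 → posterior Normal(32/39, 8/39)
obs 7: x=3 → posterior Normal(10/9, 8/45)
obs 8: x=7/4 → posterior Normal(121/102, 8/51)
obs 9: x=-5/2 → posterior Normal(91/114, 8/57)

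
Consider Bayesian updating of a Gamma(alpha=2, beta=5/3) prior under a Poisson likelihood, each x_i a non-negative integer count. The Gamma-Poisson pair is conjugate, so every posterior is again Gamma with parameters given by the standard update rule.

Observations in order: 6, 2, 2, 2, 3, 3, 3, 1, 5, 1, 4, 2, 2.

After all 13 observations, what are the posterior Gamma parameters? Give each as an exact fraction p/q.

obs 1: x=6 → posterior Gamma(8, 8/3)
obs 2: x=2 → posterior Gamma(10, 11/3)
obs 3: x=2 → posterior Gamma(12, 14/3)
obs 4: x=2 → posterior Gamma(14, 17/3)
obs 5: x=3 → posterior Gamma(17, 20/3)
obs 6: x=3 → posterior Gamma(20, 23/3)
obs 7: x=3 → posterior Gamma(23, 26/3)
obs 8: x=1 → posterior Gamma(24, 29/3)
obs 9: x=5 → posterior Gamma(29, 32/3)
obs 10: x=1 → posterior Gamma(30, 35/3)
obs 11: x=4 → posterior Gamma(34, 38/3)
obs 12: x=2 → posterior Gamma(36, 41/3)
obs 13: x=2 → posterior Gamma(38, 44/3)

alpha=38, beta=44/3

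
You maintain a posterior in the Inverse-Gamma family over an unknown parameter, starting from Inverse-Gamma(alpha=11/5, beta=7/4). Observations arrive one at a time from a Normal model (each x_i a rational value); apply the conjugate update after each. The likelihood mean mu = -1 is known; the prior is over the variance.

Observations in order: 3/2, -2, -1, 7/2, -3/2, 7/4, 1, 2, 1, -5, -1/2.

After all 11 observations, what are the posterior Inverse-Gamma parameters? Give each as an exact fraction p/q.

alpha=77/10, beta=1153/32

obs 1: x=3/2 → posterior Inverse-Gamma(27/10, 39/8)
obs 2: x=-2 → posterior Inverse-Gamma(16/5, 43/8)
obs 3: x=-1 → posterior Inverse-Gamma(37/10, 43/8)
obs 4: x=7/2 → posterior Inverse-Gamma(21/5, 31/2)
obs 5: x=-3/2 → posterior Inverse-Gamma(47/10, 125/8)
obs 6: x=7/4 → posterior Inverse-Gamma(26/5, 621/32)
obs 7: x=1 → posterior Inverse-Gamma(57/10, 685/32)
obs 8: x=2 → posterior Inverse-Gamma(31/5, 829/32)
obs 9: x=1 → posterior Inverse-Gamma(67/10, 893/32)
obs 10: x=-5 → posterior Inverse-Gamma(36/5, 1149/32)
obs 11: x=-1/2 → posterior Inverse-Gamma(77/10, 1153/32)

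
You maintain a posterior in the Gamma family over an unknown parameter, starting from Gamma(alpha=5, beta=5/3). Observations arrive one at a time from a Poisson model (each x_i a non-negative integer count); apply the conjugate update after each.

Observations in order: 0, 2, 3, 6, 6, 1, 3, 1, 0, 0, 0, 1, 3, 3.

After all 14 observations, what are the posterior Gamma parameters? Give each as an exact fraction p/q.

alpha=34, beta=47/3

obs 1: x=0 → posterior Gamma(5, 8/3)
obs 2: x=2 → posterior Gamma(7, 11/3)
obs 3: x=3 → posterior Gamma(10, 14/3)
obs 4: x=6 → posterior Gamma(16, 17/3)
obs 5: x=6 → posterior Gamma(22, 20/3)
obs 6: x=1 → posterior Gamma(23, 23/3)
obs 7: x=3 → posterior Gamma(26, 26/3)
obs 8: x=1 → posterior Gamma(27, 29/3)
obs 9: x=0 → posterior Gamma(27, 32/3)
obs 10: x=0 → posterior Gamma(27, 35/3)
obs 11: x=0 → posterior Gamma(27, 38/3)
obs 12: x=1 → posterior Gamma(28, 41/3)
obs 13: x=3 → posterior Gamma(31, 44/3)
obs 14: x=3 → posterior Gamma(34, 47/3)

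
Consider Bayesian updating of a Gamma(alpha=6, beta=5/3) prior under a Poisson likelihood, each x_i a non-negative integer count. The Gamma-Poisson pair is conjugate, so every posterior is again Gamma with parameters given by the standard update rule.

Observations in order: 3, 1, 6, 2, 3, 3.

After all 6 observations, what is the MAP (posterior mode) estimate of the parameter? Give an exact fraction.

3

obs 1: x=3 → posterior Gamma(9, 8/3)
obs 2: x=1 → posterior Gamma(10, 11/3)
obs 3: x=6 → posterior Gamma(16, 14/3)
obs 4: x=2 → posterior Gamma(18, 17/3)
obs 5: x=3 → posterior Gamma(21, 20/3)
obs 6: x=3 → posterior Gamma(24, 23/3)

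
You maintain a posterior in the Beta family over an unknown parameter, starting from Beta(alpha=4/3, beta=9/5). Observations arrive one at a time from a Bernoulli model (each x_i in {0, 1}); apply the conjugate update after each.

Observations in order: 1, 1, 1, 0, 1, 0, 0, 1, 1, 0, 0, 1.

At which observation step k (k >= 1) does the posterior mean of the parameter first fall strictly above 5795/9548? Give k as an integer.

k = 2

obs 1: x=1 → posterior Beta(7/3, 9/5)
obs 2: x=1 → posterior Beta(10/3, 9/5)
obs 3: x=1 → posterior Beta(13/3, 9/5)
obs 4: x=0 → posterior Beta(13/3, 14/5)
obs 5: x=1 → posterior Beta(16/3, 14/5)
obs 6: x=0 → posterior Beta(16/3, 19/5)
obs 7: x=0 → posterior Beta(16/3, 24/5)
obs 8: x=1 → posterior Beta(19/3, 24/5)
obs 9: x=1 → posterior Beta(22/3, 24/5)
obs 10: x=0 → posterior Beta(22/3, 29/5)
obs 11: x=0 → posterior Beta(22/3, 34/5)
obs 12: x=1 → posterior Beta(25/3, 34/5)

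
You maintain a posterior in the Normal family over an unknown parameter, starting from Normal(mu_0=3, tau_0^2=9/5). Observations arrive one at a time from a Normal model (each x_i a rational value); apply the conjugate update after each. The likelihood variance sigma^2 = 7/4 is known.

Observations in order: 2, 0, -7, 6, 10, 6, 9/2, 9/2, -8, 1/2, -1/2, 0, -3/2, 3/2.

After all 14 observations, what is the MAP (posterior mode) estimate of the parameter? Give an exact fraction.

753/539

obs 1: x=2 → posterior Normal(177/71, 63/71)
obs 2: x=0 → posterior Normal(177/107, 63/107)
obs 3: x=-7 → posterior Normal(-75/143, 63/143)
obs 4: x=6 → posterior Normal(141/179, 63/179)
obs 5: x=10 → posterior Normal(501/215, 63/215)
obs 6: x=6 → posterior Normal(717/251, 63/251)
obs 7: x=9/2 → posterior Normal(879/287, 9/41)
obs 8: x=9/2 → posterior Normal(1041/323, 63/323)
obs 9: x=-8 → posterior Normal(753/359, 63/359)
obs 10: x=1/2 → posterior Normal(771/395, 63/395)
obs 11: x=-1/2 → posterior Normal(753/431, 63/431)
obs 12: x=0 → posterior Normal(753/467, 63/467)
obs 13: x=-3/2 → posterior Normal(699/503, 63/503)
obs 14: x=3/2 → posterior Normal(753/539, 9/77)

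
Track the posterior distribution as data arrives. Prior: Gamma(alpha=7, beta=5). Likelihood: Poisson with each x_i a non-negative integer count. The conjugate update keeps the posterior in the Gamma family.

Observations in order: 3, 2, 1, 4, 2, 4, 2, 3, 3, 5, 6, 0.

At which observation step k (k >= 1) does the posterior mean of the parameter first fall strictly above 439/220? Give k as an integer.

k = 6

obs 1: x=3 → posterior Gamma(10, 6)
obs 2: x=2 → posterior Gamma(12, 7)
obs 3: x=1 → posterior Gamma(13, 8)
obs 4: x=4 → posterior Gamma(17, 9)
obs 5: x=2 → posterior Gamma(19, 10)
obs 6: x=4 → posterior Gamma(23, 11)
obs 7: x=2 → posterior Gamma(25, 12)
obs 8: x=3 → posterior Gamma(28, 13)
obs 9: x=3 → posterior Gamma(31, 14)
obs 10: x=5 → posterior Gamma(36, 15)
obs 11: x=6 → posterior Gamma(42, 16)
obs 12: x=0 → posterior Gamma(42, 17)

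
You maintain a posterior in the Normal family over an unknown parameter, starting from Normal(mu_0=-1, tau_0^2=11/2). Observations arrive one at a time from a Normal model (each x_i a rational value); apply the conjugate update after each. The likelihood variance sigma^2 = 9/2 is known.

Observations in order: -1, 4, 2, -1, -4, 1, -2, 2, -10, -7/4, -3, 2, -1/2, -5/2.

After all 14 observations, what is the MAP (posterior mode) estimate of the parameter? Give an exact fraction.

-685/652

obs 1: x=-1 → posterior Normal(-1, 99/40)
obs 2: x=4 → posterior Normal(24/31, 99/62)
obs 3: x=2 → posterior Normal(23/21, 33/28)
obs 4: x=-1 → posterior Normal(35/53, 99/106)
obs 5: x=-4 → posterior Normal(-9/64, 99/128)
obs 6: x=1 → posterior Normal(2/75, 33/50)
obs 7: x=-2 → posterior Normal(-10/43, 99/172)
obs 8: x=2 → posterior Normal(2/97, 99/194)
obs 9: x=-10 → posterior Normal(-1, 11/24)
obs 10: x=-7/4 → posterior Normal(-509/476, 99/238)
obs 11: x=-3 → posterior Normal(-641/520, 99/260)
obs 12: x=2 → posterior Normal(-553/564, 33/94)
obs 13: x=-1/2 → posterior Normal(-575/608, 99/304)
obs 14: x=-5/2 → posterior Normal(-685/652, 99/326)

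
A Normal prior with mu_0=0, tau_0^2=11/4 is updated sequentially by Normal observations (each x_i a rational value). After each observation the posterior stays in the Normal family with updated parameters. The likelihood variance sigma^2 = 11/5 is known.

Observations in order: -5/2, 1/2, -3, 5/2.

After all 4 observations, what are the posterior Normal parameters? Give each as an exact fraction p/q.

obs 1: x=-5/2 → posterior Normal(-25/18, 11/9)
obs 2: x=1/2 → posterior Normal(-5/7, 11/14)
obs 3: x=-3 → posterior Normal(-25/19, 11/19)
obs 4: x=5/2 → posterior Normal(-25/48, 11/24)

mu_0=-25/48, tau_0^2=11/24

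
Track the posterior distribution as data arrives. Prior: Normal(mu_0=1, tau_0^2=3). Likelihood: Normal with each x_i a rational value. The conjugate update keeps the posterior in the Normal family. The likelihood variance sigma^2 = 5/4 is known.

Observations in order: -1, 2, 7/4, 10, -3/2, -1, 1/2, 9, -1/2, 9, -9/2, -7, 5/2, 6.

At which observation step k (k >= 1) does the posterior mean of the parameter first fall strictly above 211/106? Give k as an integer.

k = 4

obs 1: x=-1 → posterior Normal(-7/17, 15/17)
obs 2: x=2 → posterior Normal(17/29, 15/29)
obs 3: x=7/4 → posterior Normal(38/41, 15/41)
obs 4: x=10 → posterior Normal(158/53, 15/53)
obs 5: x=-3/2 → posterior Normal(28/13, 3/13)
obs 6: x=-1 → posterior Normal(128/77, 15/77)
obs 7: x=1/2 → posterior Normal(134/89, 15/89)
obs 8: x=9 → posterior Normal(242/101, 15/101)
obs 9: x=-1/2 → posterior Normal(236/113, 15/113)
obs 10: x=9 → posterior Normal(344/125, 3/25)
obs 11: x=-9/2 → posterior Normal(290/137, 15/137)
obs 12: x=-7 → posterior Normal(206/149, 15/149)
obs 13: x=5/2 → posterior Normal(236/161, 15/161)
obs 14: x=6 → posterior Normal(308/173, 15/173)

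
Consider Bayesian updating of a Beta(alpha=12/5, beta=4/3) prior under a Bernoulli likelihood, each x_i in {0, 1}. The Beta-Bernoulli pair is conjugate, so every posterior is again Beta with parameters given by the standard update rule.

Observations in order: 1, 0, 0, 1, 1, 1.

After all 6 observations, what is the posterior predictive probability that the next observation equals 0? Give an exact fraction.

obs 1: x=1 → posterior Beta(17/5, 4/3)
obs 2: x=0 → posterior Beta(17/5, 7/3)
obs 3: x=0 → posterior Beta(17/5, 10/3)
obs 4: x=1 → posterior Beta(22/5, 10/3)
obs 5: x=1 → posterior Beta(27/5, 10/3)
obs 6: x=1 → posterior Beta(32/5, 10/3)

25/73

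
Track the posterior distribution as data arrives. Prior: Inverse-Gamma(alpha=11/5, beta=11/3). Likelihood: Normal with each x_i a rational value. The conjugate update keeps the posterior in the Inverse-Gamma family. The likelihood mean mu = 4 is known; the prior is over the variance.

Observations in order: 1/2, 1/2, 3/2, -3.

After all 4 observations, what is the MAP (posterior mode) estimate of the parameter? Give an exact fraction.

obs 1: x=1/2 → posterior Inverse-Gamma(27/10, 235/24)
obs 2: x=1/2 → posterior Inverse-Gamma(16/5, 191/12)
obs 3: x=3/2 → posterior Inverse-Gamma(37/10, 457/24)
obs 4: x=-3 → posterior Inverse-Gamma(21/5, 1045/24)

5225/624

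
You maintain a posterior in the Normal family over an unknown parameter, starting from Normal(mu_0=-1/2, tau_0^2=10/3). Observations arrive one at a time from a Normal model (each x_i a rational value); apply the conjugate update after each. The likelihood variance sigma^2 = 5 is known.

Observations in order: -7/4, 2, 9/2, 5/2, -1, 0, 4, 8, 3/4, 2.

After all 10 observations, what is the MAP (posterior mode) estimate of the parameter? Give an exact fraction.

obs 1: x=-7/4 → posterior Normal(-1, 2)
obs 2: x=2 → posterior Normal(-1/7, 10/7)
obs 3: x=9/2 → posterior Normal(8/9, 10/9)
obs 4: x=5/2 → posterior Normal(13/11, 10/11)
obs 5: x=-1 → posterior Normal(11/13, 10/13)
obs 6: x=0 → posterior Normal(11/15, 2/3)
obs 7: x=4 → posterior Normal(19/17, 10/17)
obs 8: x=8 → posterior Normal(35/19, 10/19)
obs 9: x=3/4 → posterior Normal(73/42, 10/21)
obs 10: x=2 → posterior Normal(81/46, 10/23)

81/46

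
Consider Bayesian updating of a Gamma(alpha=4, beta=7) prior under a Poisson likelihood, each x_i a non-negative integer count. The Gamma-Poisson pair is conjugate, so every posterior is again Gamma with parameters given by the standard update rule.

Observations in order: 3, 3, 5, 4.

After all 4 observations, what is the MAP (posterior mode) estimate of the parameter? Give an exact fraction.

obs 1: x=3 → posterior Gamma(7, 8)
obs 2: x=3 → posterior Gamma(10, 9)
obs 3: x=5 → posterior Gamma(15, 10)
obs 4: x=4 → posterior Gamma(19, 11)

18/11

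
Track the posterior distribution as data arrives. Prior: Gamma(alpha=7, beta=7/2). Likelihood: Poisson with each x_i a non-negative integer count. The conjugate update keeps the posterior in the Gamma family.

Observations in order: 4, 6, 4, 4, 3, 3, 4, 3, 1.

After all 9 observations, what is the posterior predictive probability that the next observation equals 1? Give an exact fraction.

86026783705514878186626503975276136770844459533691406250/599003433304810403471059943169868346577158542512617035467

obs 1: x=4 → posterior Gamma(11, 9/2)
obs 2: x=6 → posterior Gamma(17, 11/2)
obs 3: x=4 → posterior Gamma(21, 13/2)
obs 4: x=4 → posterior Gamma(25, 15/2)
obs 5: x=3 → posterior Gamma(28, 17/2)
obs 6: x=3 → posterior Gamma(31, 19/2)
obs 7: x=4 → posterior Gamma(35, 21/2)
obs 8: x=3 → posterior Gamma(38, 23/2)
obs 9: x=1 → posterior Gamma(39, 25/2)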